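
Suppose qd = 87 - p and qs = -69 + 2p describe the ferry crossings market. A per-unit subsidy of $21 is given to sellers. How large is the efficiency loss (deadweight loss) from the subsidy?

Pre-subsidy: 87 - p = -69 + 2p gives p* = 52, q* = 35.
With the subsidy, sellers receive ps = pb + 21 for each unit, where pb is the price buyers pay.
Supply in terms of pb becomes qs = -69 + 2(pb + 21) = -27 + 2pb. Setting this equal to demand: 87 - pb = -27 + 2pb, so pb = 38.
Sellers receive ps = 38 + 21 = 59; q' = 87 − 1·38 = 49.
The subsidy expands output by 49 − 35 = 14 past the efficient level; on those units the gap between marginal cost and willingness to pay runs from 0 up to 21.
DWL = ½ × 21 × 14 = 147.

Deadweight loss = $147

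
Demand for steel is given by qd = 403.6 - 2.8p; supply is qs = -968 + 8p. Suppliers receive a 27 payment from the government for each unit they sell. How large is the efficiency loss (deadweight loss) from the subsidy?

Pre-subsidy: 403.6 - 2.8p = -968 + 8p gives p* = 127, q* = 48.
With the subsidy, sellers receive ps = pb + 27 for each unit, where pb is the price buyers pay.
Supply in terms of pb becomes qs = -968 + 8(pb + 27) = -752 + 8pb. Setting this equal to demand: 403.6 - 2.8pb = -752 + 8pb, so pb = 107.
Sellers receive ps = 107 + 27 = 134; q' = 403.6 − 2.8·107 = 104.
The subsidy expands output by 104 − 48 = 56 past the efficient level; on those units the gap between marginal cost and willingness to pay runs from 0 up to 27.
DWL = ½ × 27 × 56 = 756.

Deadweight loss = 756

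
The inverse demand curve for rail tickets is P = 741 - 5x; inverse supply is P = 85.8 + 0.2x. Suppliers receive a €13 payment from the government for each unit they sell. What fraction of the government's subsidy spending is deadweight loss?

DWL / government spending = 5/514

Pre-subsidy: 741 - 5x = 85.8 + 0.2x gives x* = 126 and P* = 111.
With the subsidy, sellers receive Ps = Pb + 13 for each unit, where Pb is the price buyers pay.
On the curves, Pb = 741 - 5x and Ps = 85.8 + 0.2x; the wedge Ps − Pb = 13 gives 85.8 + 0.2x − (741 - 5x) = 13, so x' = 128.5.
Then Pb = 741 − 5·128.5 = 98.5 and Ps = 85.8 + 0.2·128.5 = 111.5.
ΔCS = ½(126 + 128.5)(111 − 98.5) = 1590.625; ΔPS = ½(126 + 128.5)(111.5 − 111) = 63.625.
Government spending = 13 × 128.5 = 1670.5.
DWL = ½ × 13 × (128.5 − 126) = 16.25; fraction = 16.25 / 1670.5 = 5/514.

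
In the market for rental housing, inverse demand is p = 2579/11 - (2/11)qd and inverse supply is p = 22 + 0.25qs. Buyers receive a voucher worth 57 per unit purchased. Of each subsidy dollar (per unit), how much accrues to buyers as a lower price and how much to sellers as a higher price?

Buyers gain 24 per unit; sellers gain 33 per unit

Pre-subsidy: 2579/11 - (2/11)q = 22 + 0.25q gives q* = 492 and p* = 145.
With the rebate, buyers effectively pay pb = ps − 57, where ps is the price sellers receive.
On the curves, pb = 2579/11 - (2/11)q and ps = 22 + 0.25q; the wedge ps − pb = 57 gives 22 + 0.25q − (2579/11 - (2/11)q) = 57, so q' = 624.
Then pb = 2579/11 − (2/11)·624 = 121 and ps = 22 + 0.25·624 = 178.
Buyers' price falls by p* − pb = 145 − 121 = 24; sellers' price rises by ps − p* = 178 − 145 = 33.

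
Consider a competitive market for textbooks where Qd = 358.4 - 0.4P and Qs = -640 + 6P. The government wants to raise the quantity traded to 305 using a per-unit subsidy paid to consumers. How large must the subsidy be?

At Q = 305, invert demand for the buyer price: Pb = (358.4 − 305)/0.4 = 133.5; invert supply for the seller price: Ps = (305 − (-640))/6 = 157.5.
The subsidy must fill the gap: s = Ps − Pb = 157.5 − 133.5 = 24.

Required subsidy s = 24 per unit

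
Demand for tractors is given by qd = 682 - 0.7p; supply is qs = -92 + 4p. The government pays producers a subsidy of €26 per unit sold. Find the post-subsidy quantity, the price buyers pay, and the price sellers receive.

Pre-subsidy: 682 - 0.7p = -92 + 4p gives p* = 7740/47, q* = 26636/47.
With the subsidy, sellers receive ps = pb + 26 for each unit, where pb is the price buyers pay.
Supply in terms of pb becomes qs = -92 + 4(pb + 26) = 12 + 4pb. Setting this equal to demand: 682 - 0.7pb = 12 + 4pb, so pb = 6700/47.
Sellers receive ps = 6700/47 + 26 = 7922/47; q' = 682 − 0.7·(6700/47) = 27364/47.

q' = 27364/47; buyers pay 6700/47; sellers receive 7922/47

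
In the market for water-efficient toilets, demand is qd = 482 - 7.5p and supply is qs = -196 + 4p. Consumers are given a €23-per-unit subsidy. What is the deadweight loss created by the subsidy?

Deadweight loss = €690

Pre-subsidy: 482 - 7.5p = -196 + 4p gives p* = 1356/23, q* = 916/23.
With the rebate, buyers effectively pay pb = ps − 23, where ps is the price sellers receive.
Demand in terms of ps becomes qd = 482 − 7.5(ps − 23) = 654.5 - 7.5ps. Setting this equal to supply: 654.5 - 7.5ps = -196 + 4ps, so ps = 1701/23.
Buyers pay pb = 1701/23 − 23 = 1172/23; q' = -196 + 4·(1701/23) = 2296/23.
The subsidy expands output by 2296/23 − 916/23 = 60 past the efficient level; on those units the gap between marginal cost and willingness to pay runs from 0 up to 23.
DWL = ½ × 23 × 60 = 690.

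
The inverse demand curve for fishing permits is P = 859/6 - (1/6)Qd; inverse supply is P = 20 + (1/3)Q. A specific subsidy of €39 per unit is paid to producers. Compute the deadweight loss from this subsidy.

Pre-subsidy: 859/6 - (1/6)Q = 20 + (1/3)Q gives Q* = 739/3 and P* = 919/9.
With the subsidy, sellers receive Ps = Pb + 39 for each unit, where Pb is the price buyers pay.
On the curves, Pb = 859/6 - (1/6)Q and Ps = 20 + (1/3)Q; the wedge Ps − Pb = 39 gives 20 + (1/3)Q − (859/6 - (1/6)Q) = 39, so Q' = 973/3.
Then Pb = 859/6 − (1/6)·(973/3) = 802/9 and Ps = 20 + (1/3)·(973/3) = 1153/9.
The subsidy expands output by 973/3 − 739/3 = 78 past the efficient level; on those units the gap between marginal cost and willingness to pay runs from 0 up to 39.
DWL = ½ × 39 × 78 = 1521.

Deadweight loss = €1521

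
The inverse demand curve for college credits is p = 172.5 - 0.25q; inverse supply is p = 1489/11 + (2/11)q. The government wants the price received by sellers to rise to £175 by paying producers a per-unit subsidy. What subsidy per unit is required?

At a seller price of 175, quantity supplied is -744.5 + 5.5·175 = 218.
Buyers absorb 218 only when they pay pb = 172.5 − 0.25·218 = 118.
s = ps − pb = 175 − 118 = 57.

Required subsidy s = £57 per unit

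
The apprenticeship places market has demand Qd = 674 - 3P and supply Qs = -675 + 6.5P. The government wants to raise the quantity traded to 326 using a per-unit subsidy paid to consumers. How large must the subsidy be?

At Q = 326, invert demand for the buyer price: Pb = (674 − 326)/3 = 116; invert supply for the seller price: Ps = (326 − (-675))/6.5 = 154.
The subsidy must fill the gap: s = Ps − Pb = 154 − 116 = 38.

Required subsidy s = 38 per unit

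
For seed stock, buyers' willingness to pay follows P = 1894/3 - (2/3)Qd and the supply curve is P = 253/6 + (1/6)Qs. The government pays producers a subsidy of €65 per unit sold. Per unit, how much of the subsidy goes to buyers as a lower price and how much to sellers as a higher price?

Pre-subsidy: 1894/3 - (2/3)Q = 253/6 + (1/6)Q gives Q* = 707 and P* = 160.
With the subsidy, sellers receive Ps = Pb + 65 for each unit, where Pb is the price buyers pay.
On the curves, Pb = 1894/3 - (2/3)Q and Ps = 253/6 + (1/6)Q; the wedge Ps − Pb = 65 gives 253/6 + (1/6)Q − (1894/3 - (2/3)Q) = 65, so Q' = 785.
Then Pb = 1894/3 − (2/3)·785 = 108 and Ps = 253/6 + (1/6)·785 = 173.
Buyers' price falls by P* − Pb = 160 − 108 = 52; sellers' price rises by Ps − P* = 173 − 160 = 13.

Buyers gain €52 per unit; sellers gain €13 per unit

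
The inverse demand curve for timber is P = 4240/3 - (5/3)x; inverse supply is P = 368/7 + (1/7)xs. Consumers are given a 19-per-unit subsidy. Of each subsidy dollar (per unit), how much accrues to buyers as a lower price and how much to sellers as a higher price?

Pre-subsidy: 4240/3 - (5/3)x = 368/7 + (1/7)x gives x* = 752 and P* = 160.
With the rebate, buyers effectively pay Pb = Ps − 19, where Ps is the price sellers receive.
On the curves, Pb = 4240/3 - (5/3)x and Ps = 368/7 + (1/7)x; the wedge Ps − Pb = 19 gives 368/7 + (1/7)x − (4240/3 - (5/3)x) = 19, so x' = 762.5.
Then Pb = 4240/3 − (5/3)·762.5 = 142.5 and Ps = 368/7 + (1/7)·762.5 = 161.5.
Buyers' price falls by P* − Pb = 160 − 142.5 = 17.5; sellers' price rises by Ps − P* = 161.5 − 160 = 1.5.

Buyers gain 17.5 per unit; sellers gain 1.5 per unit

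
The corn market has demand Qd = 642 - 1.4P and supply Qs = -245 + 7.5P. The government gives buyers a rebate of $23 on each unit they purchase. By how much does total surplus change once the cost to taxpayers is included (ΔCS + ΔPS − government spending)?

Pre-subsidy: 642 - 1.4P = -245 + 7.5P gives P* = 8870/89, Q* = 44720/89.
With the rebate, buyers effectively pay Pb = Ps − 23, where Ps is the price sellers receive.
Demand in terms of Ps becomes Qd = 642 − 1.4(Ps − 23) = 674.2 - 1.4Ps. Setting this equal to supply: 674.2 - 1.4Ps = -245 + 7.5Ps, so Ps = 9192/89.
Buyers pay Pb = 9192/89 − 23 = 7145/89; Q' = -245 + 7.5·(9192/89) = 47135/89.
ΔCS = ½(44720/89 + 47135/89)(8870/89 − 7145/89) = 158449875/15842; ΔPS = ½(44720/89 + 47135/89)(9192/89 − 8870/89) = 14788655/7921.
Government spending = 23 × 47135/89 = 1084105/89.
Net change = 158449875/15842 + 14788655/7921 − 1084105/89 = -55545/178. The loss equals the DWL triangle ½·23·2415/89.

Net change in total surplus = -55545/178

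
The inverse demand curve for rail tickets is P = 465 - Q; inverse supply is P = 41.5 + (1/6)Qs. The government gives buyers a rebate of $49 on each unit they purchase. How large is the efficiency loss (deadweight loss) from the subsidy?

Pre-subsidy: 465 - Q = 41.5 + (1/6)Q gives Q* = 363 and P* = 102.
With the rebate, buyers effectively pay Pb = Ps − 49, where Ps is the price sellers receive.
On the curves, Pb = 465 - Q and Ps = 41.5 + (1/6)Q; the wedge Ps − Pb = 49 gives 41.5 + (1/6)Q − (465 - Q) = 49, so Q' = 405.
Then Pb = 465 − 1·405 = 60 and Ps = 41.5 + (1/6)·405 = 109.
The subsidy expands output by 405 − 363 = 42 past the efficient level; on those units the gap between marginal cost and willingness to pay runs from 0 up to 49.
DWL = ½ × 49 × 42 = 1029.

Deadweight loss = $1029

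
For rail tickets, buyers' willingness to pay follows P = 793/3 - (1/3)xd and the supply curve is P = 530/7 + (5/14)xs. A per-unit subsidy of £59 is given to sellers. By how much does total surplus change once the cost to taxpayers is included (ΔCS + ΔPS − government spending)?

Pre-subsidy: 793/3 - (1/3)x = 530/7 + (5/14)x gives x* = 7922/29 and P* = 5025/29.
With the subsidy, sellers receive Ps = Pb + 59 for each unit, where Pb is the price buyers pay.
On the curves, Pb = 793/3 - (1/3)x and Ps = 530/7 + (5/14)x; the wedge Ps − Pb = 59 gives 530/7 + (5/14)x − (793/3 - (1/3)x) = 59, so x' = 10400/29.
Then Pb = 793/3 − (1/3)·(10400/29) = 4199/29 and Ps = 530/7 + (5/14)·(10400/29) = 5910/29.
ΔCS = ½(7922/29 + 10400/29)(5025/29 − 4199/29) = 7566986/841; ΔPS = ½(7922/29 + 10400/29)(5910/29 − 5025/29) = 8107485/841.
Government spending = 59 × 10400/29 = 613600/29.
Net change = 7566986/841 + 8107485/841 − 613600/29 = -73101/29. The loss equals the DWL triangle ½·59·2478/29.

Net change in total surplus = -73101/29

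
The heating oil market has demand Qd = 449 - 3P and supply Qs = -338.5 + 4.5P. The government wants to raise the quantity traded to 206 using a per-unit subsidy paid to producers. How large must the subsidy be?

Required subsidy s = 40 per unit

At Q = 206, invert demand for the buyer price: Pb = (449 − 206)/3 = 81; invert supply for the seller price: Ps = (206 − (-338.5))/4.5 = 121.
The subsidy must fill the gap: s = Ps − Pb = 121 − 81 = 40.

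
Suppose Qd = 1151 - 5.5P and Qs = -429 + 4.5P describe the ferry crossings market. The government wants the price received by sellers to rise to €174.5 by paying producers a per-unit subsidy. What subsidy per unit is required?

Required subsidy s = €30 per unit

At a seller price of 174.5, quantity supplied is -429 + 4.5·174.5 = 356.25.
Buyers absorb 356.25 only when they pay Pb with 1151 − 5.5·Pb = 356.25, i.e. Pb = 144.5.
s = Ps − Pb = 174.5 − 144.5 = 30.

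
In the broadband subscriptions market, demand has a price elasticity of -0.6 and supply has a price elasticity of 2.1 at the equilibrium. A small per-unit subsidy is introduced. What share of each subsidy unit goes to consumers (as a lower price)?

For a small subsidy around the equilibrium, the benefit split depends on the relative slopes, which at a point are proportional to the elasticities.
Buyer share = εs/(εs + |εd|) = 2.1/(2.1 + 0.6) = 7/9; seller share = |εd|/(εs + |εd|) = 2/9.

Consumer share = 7/9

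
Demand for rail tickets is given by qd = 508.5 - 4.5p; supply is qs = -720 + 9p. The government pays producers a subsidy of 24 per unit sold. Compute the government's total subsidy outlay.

Government cost = 4104

Pre-subsidy: 508.5 - 4.5p = -720 + 9p gives p* = 91, q* = 99.
With the subsidy, sellers receive ps = pb + 24 for each unit, where pb is the price buyers pay.
Supply in terms of pb becomes qs = -720 + 9(pb + 24) = -504 + 9pb. Setting this equal to demand: 508.5 - 4.5pb = -504 + 9pb, so pb = 75.
Sellers receive ps = 75 + 24 = 99; q' = 508.5 − 4.5·75 = 171.
Government outlay = subsidy × quantity = 24 × 171 = 4104.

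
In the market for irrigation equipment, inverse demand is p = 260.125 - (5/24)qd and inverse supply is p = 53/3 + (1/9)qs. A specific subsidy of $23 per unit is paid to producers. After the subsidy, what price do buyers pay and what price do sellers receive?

Pre-subsidy: 260.125 - (5/24)q = 53/3 + (1/9)q gives q* = 759 and p* = 102.
With the subsidy, sellers receive ps = pb + 23 for each unit, where pb is the price buyers pay.
On the curves, pb = 260.125 - (5/24)q and ps = 53/3 + (1/9)q; the wedge ps − pb = 23 gives 53/3 + (1/9)q − (260.125 - (5/24)q) = 23, so q' = 831.
Then pb = 260.125 − (5/24)·831 = 87 and ps = 53/3 + (1/9)·831 = 110.

Buyers pay $87; sellers receive $110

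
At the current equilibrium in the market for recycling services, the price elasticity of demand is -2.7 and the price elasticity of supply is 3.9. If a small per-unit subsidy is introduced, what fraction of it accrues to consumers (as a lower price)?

For a small subsidy around the equilibrium, the benefit split depends on the relative slopes, which at a point are proportional to the elasticities.
Buyer share = εs/(εs + |εd|) = 3.9/(3.9 + 2.7) = 13/22; seller share = |εd|/(εs + |εd|) = 9/22.

Consumer share = 13/22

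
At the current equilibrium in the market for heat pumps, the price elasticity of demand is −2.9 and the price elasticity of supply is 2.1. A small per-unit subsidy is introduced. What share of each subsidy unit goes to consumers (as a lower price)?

Consumer share = 0.42

For a small subsidy around the equilibrium, the benefit split depends on the relative slopes, which at a point are proportional to the elasticities.
Buyer share = εs/(εs + |εd|) = 2.1/(2.1 + 2.9) = 0.42; seller share = |εd|/(εs + |εd|) = 0.58.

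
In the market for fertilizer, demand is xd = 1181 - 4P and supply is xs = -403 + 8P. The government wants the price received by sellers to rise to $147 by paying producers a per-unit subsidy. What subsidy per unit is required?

At a seller price of 147, quantity supplied is -403 + 8·147 = 773.
Buyers absorb 773 only when they pay Pb with 1181 − 4·Pb = 773, i.e. Pb = 102.
s = Ps − Pb = 147 − 102 = 45.

Required subsidy s = $45 per unit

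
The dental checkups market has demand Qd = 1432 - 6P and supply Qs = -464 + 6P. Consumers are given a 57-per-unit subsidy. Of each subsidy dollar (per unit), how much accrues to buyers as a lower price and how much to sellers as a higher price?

Pre-subsidy: 1432 - 6P = -464 + 6P gives P* = 158, Q* = 484.
With the rebate, buyers effectively pay Pb = Ps − 57, where Ps is the price sellers receive.
Demand in terms of Ps becomes Qd = 1432 − 6(Ps − 57) = 1774 - 6Ps. Setting this equal to supply: 1774 - 6Ps = -464 + 6Ps, so Ps = 186.5.
Buyers pay Pb = 186.5 − 57 = 129.5; Q' = -464 + 6·186.5 = 655.
Buyers' price falls by P* − Pb = 158 − 129.5 = 28.5; sellers' price rises by Ps − P* = 186.5 − 158 = 28.5.

Buyers gain 28.5 per unit; sellers gain 28.5 per unit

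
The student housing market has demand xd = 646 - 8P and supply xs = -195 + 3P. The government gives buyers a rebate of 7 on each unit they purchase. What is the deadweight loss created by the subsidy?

Deadweight loss = 588/11

Pre-subsidy: 646 - 8P = -195 + 3P gives P* = 841/11, x* = 378/11.
With the rebate, buyers effectively pay Pb = Ps − 7, where Ps is the price sellers receive.
Demand in terms of Ps becomes xd = 646 − 8(Ps − 7) = 702 - 8Ps. Setting this equal to supply: 702 - 8Ps = -195 + 3Ps, so Ps = 897/11.
Buyers pay Pb = 897/11 − 7 = 820/11; x' = -195 + 3·(897/11) = 546/11.
The subsidy expands output by 546/11 − 378/11 = 168/11 past the efficient level; on those units the gap between marginal cost and willingness to pay runs from 0 up to 7.
DWL = ½ × 7 × 168/11 = 588/11.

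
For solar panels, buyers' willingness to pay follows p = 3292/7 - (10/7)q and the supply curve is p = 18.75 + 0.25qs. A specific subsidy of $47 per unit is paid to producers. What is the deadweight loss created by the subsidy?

Deadweight loss = $658

Pre-subsidy: 3292/7 - (10/7)q = 18.75 + 0.25q gives q* = 269 and p* = 86.
With the subsidy, sellers receive ps = pb + 47 for each unit, where pb is the price buyers pay.
On the curves, pb = 3292/7 - (10/7)q and ps = 18.75 + 0.25q; the wedge ps − pb = 47 gives 18.75 + 0.25q − (3292/7 - (10/7)q) = 47, so q' = 297.
Then pb = 3292/7 − (10/7)·297 = 46 and ps = 18.75 + 0.25·297 = 93.
The subsidy expands output by 297 − 269 = 28 past the efficient level; on those units the gap between marginal cost and willingness to pay runs from 0 up to 47.
DWL = ½ × 47 × 28 = 658.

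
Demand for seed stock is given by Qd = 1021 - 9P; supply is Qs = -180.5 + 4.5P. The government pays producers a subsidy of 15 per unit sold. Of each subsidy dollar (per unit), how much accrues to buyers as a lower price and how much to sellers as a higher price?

Pre-subsidy: 1021 - 9P = -180.5 + 4.5P gives P* = 89, Q* = 220.
With the subsidy, sellers receive Ps = Pb + 15 for each unit, where Pb is the price buyers pay.
Supply in terms of Pb becomes Qs = -180.5 + 4.5(Pb + 15) = -113 + 4.5Pb. Setting this equal to demand: 1021 - 9Pb = -113 + 4.5Pb, so Pb = 84.
Sellers receive Ps = 84 + 15 = 99; Q' = 1021 − 9·84 = 265.
Buyers' price falls by P* − Pb = 89 − 84 = 5; sellers' price rises by Ps − P* = 99 − 89 = 10.

Buyers gain 5 per unit; sellers gain 10 per unit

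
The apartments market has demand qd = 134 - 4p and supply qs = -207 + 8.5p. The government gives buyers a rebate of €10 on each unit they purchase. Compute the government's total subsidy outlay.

Pre-subsidy: 134 - 4p = -207 + 8.5p gives p* = 27.28, q* = 24.88.
With the rebate, buyers effectively pay pb = ps − 10, where ps is the price sellers receive.
Demand in terms of ps becomes qd = 134 − 4(ps − 10) = 174 - 4ps. Setting this equal to supply: 174 - 4ps = -207 + 8.5ps, so ps = 30.48.
Buyers pay pb = 30.48 − 10 = 20.48; q' = -207 + 8.5·30.48 = 52.08.
Government outlay = subsidy × quantity = 10 × 52.08 = 520.8.

Government cost = €520.8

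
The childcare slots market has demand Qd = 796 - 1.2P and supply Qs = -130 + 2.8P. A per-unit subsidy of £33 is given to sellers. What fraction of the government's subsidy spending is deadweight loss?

Pre-subsidy: 796 - 1.2P = -130 + 2.8P gives P* = 231.5, Q* = 518.2.
With the subsidy, sellers receive Ps = Pb + 33 for each unit, where Pb is the price buyers pay.
Supply in terms of Pb becomes Qs = -130 + 2.8(Pb + 33) = -37.6 + 2.8Pb. Setting this equal to demand: 796 - 1.2Pb = -37.6 + 2.8Pb, so Pb = 208.4.
Sellers receive Ps = 208.4 + 33 = 241.4; Q' = 796 − 1.2·208.4 = 545.92.
ΔCS = ½(518.2 + 545.92)(231.5 − 208.4) = 12290.586; ΔPS = ½(518.2 + 545.92)(241.4 − 231.5) = 5267.394.
Government spending = 33 × 545.92 = 18015.36.
DWL = ½ × 33 × (545.92 − 518.2) = 457.38; fraction = 457.38 / 18015.36 = 693/27296.

DWL / government spending = 693/27296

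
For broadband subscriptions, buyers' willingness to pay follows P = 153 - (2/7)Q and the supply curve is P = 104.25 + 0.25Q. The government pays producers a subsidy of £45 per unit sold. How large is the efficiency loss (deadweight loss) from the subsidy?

Deadweight loss = £1890

Pre-subsidy: 153 - (2/7)Q = 104.25 + 0.25Q gives Q* = 91 and P* = 127.
With the subsidy, sellers receive Ps = Pb + 45 for each unit, where Pb is the price buyers pay.
On the curves, Pb = 153 - (2/7)Q and Ps = 104.25 + 0.25Q; the wedge Ps − Pb = 45 gives 104.25 + 0.25Q − (153 - (2/7)Q) = 45, so Q' = 175.
Then Pb = 153 − (2/7)·175 = 103 and Ps = 104.25 + 0.25·175 = 148.
The subsidy expands output by 175 − 91 = 84 past the efficient level; on those units the gap between marginal cost and willingness to pay runs from 0 up to 45.
DWL = ½ × 45 × 84 = 1890.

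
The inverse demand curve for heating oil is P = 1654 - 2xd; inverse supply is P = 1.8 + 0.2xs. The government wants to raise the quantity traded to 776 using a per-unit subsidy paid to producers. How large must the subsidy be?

At x = 776, from the demand curve buyers pay Pb = 1654 − 2·776 = 102; from the supply curve sellers need Ps = 1.8 + 0.2·776 = 157.
The subsidy must fill the gap: s = Ps − Pb = 157 − 102 = 55.

Required subsidy s = 55 per unit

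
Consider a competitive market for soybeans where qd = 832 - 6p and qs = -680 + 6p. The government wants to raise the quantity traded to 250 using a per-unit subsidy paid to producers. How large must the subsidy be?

Required subsidy s = 58 per unit

At q = 250, invert demand for the buyer price: pb = (832 − 250)/6 = 97; invert supply for the seller price: ps = (250 − (-680))/6 = 155.
The subsidy must fill the gap: s = ps − pb = 155 − 97 = 58.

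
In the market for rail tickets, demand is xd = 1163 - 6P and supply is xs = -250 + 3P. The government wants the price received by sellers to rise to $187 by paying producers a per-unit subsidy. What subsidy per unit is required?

Required subsidy s = $45 per unit

At a seller price of 187, quantity supplied is -250 + 3·187 = 311.
Buyers absorb 311 only when they pay Pb with 1163 − 6·Pb = 311, i.e. Pb = 142.
s = Ps − Pb = 187 − 142 = 45.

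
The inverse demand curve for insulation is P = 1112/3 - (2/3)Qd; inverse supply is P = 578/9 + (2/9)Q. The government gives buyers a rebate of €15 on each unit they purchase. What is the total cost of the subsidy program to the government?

Government cost = €5424.375

Pre-subsidy: 1112/3 - (2/3)Q = 578/9 + (2/9)Q gives Q* = 344.75 and P* = 845/6.
With the rebate, buyers effectively pay Pb = Ps − 15, where Ps is the price sellers receive.
On the curves, Pb = 1112/3 - (2/3)Q and Ps = 578/9 + (2/9)Q; the wedge Ps − Pb = 15 gives 578/9 + (2/9)Q − (1112/3 - (2/3)Q) = 15, so Q' = 361.625.
Then Pb = 1112/3 − (2/3)·361.625 = 1555/12 and Ps = 578/9 + (2/9)·361.625 = 1735/12.
Government outlay = subsidy × quantity = 15 × 361.625 = 5424.375.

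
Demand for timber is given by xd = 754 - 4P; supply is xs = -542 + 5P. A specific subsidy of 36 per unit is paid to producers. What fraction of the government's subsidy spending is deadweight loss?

Pre-subsidy: 754 - 4P = -542 + 5P gives P* = 144, x* = 178.
With the subsidy, sellers receive Ps = Pb + 36 for each unit, where Pb is the price buyers pay.
Supply in terms of Pb becomes xs = -542 + 5(Pb + 36) = -362 + 5Pb. Setting this equal to demand: 754 - 4Pb = -362 + 5Pb, so Pb = 124.
Sellers receive Ps = 124 + 36 = 160; x' = 754 − 4·124 = 258.
ΔCS = ½(178 + 258)(144 − 124) = 4360; ΔPS = ½(178 + 258)(160 − 144) = 3488.
Government spending = 36 × 258 = 9288.
DWL = ½ × 36 × (258 − 178) = 1440; fraction = 1440 / 9288 = 20/129.

DWL / government spending = 20/129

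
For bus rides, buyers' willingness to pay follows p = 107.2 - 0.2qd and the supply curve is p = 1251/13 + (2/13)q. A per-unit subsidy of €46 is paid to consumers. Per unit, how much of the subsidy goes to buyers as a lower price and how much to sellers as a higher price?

Pre-subsidy: 107.2 - 0.2q = 1251/13 + (2/13)q gives q* = 31 and p* = 101.
With the rebate, buyers effectively pay pb = ps − 46, where ps is the price sellers receive.
On the curves, pb = 107.2 - 0.2q and ps = 1251/13 + (2/13)q; the wedge ps − pb = 46 gives 1251/13 + (2/13)q − (107.2 - 0.2q) = 46, so q' = 161.
Then pb = 107.2 − 0.2·161 = 75 and ps = 1251/13 + (2/13)·161 = 121.
Buyers' price falls by p* − pb = 101 − 75 = 26; sellers' price rises by ps − p* = 121 − 101 = 20.

Buyers gain €26 per unit; sellers gain €20 per unit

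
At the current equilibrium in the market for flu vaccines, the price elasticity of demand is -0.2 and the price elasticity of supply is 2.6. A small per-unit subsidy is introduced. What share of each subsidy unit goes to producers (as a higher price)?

For a small subsidy around the equilibrium, the benefit split depends on the relative slopes, which at a point are proportional to the elasticities.
Buyer share = εs/(εs + |εd|) = 2.6/(2.6 + 0.2) = 13/14; seller share = |εd|/(εs + |εd|) = 1/14.
So producers capture 1/14 of the subsidy.

Producer share = 1/14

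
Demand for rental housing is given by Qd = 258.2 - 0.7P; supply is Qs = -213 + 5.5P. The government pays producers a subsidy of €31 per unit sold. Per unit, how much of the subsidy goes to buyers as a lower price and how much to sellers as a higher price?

Pre-subsidy: 258.2 - 0.7P = -213 + 5.5P gives P* = 76, Q* = 205.
With the subsidy, sellers receive Ps = Pb + 31 for each unit, where Pb is the price buyers pay.
Supply in terms of Pb becomes Qs = -213 + 5.5(Pb + 31) = -42.5 + 5.5Pb. Setting this equal to demand: 258.2 - 0.7Pb = -42.5 + 5.5Pb, so Pb = 48.5.
Sellers receive Ps = 48.5 + 31 = 79.5; Q' = 258.2 − 0.7·48.5 = 224.25.
Buyers' price falls by P* − Pb = 76 − 48.5 = 27.5; sellers' price rises by Ps − P* = 79.5 − 76 = 3.5.

Buyers gain €27.5 per unit; sellers gain €3.5 per unit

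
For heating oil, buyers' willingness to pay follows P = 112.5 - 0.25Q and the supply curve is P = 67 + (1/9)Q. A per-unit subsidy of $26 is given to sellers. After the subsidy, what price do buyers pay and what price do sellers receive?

Buyers pay $63; sellers receive $89

Pre-subsidy: 112.5 - 0.25Q = 67 + (1/9)Q gives Q* = 126 and P* = 81.
With the subsidy, sellers receive Ps = Pb + 26 for each unit, where Pb is the price buyers pay.
On the curves, Pb = 112.5 - 0.25Q and Ps = 67 + (1/9)Q; the wedge Ps − Pb = 26 gives 67 + (1/9)Q − (112.5 - 0.25Q) = 26, so Q' = 198.
Then Pb = 112.5 − 0.25·198 = 63 and Ps = 67 + (1/9)·198 = 89.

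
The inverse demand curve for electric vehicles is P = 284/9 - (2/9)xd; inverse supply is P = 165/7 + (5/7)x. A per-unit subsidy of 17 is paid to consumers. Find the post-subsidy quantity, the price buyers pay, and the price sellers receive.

Pre-subsidy: 284/9 - (2/9)x = 165/7 + (5/7)x gives x* = 503/59 and P* = 1750/59.
With the rebate, buyers effectively pay Pb = Ps − 17, where Ps is the price sellers receive.
On the curves, Pb = 284/9 - (2/9)x and Ps = 165/7 + (5/7)x; the wedge Ps − Pb = 17 gives 165/7 + (5/7)x − (284/9 - (2/9)x) = 17, so x' = 1574/59.
Then Pb = 284/9 − (2/9)·(1574/59) = 1512/59 and Ps = 165/7 + (5/7)·(1574/59) = 2515/59.

x' = 1574/59; buyers pay 1512/59; sellers receive 2515/59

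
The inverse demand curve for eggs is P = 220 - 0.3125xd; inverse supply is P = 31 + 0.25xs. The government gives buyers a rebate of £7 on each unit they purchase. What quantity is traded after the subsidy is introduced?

x' = 3136/9

Pre-subsidy: 220 - 0.3125x = 31 + 0.25x gives x* = 336 and P* = 115.
With the rebate, buyers effectively pay Pb = Ps − 7, where Ps is the price sellers receive.
On the curves, Pb = 220 - 0.3125x and Ps = 31 + 0.25x; the wedge Ps − Pb = 7 gives 31 + 0.25x − (220 - 0.3125x) = 7, so x' = 3136/9.
Then Pb = 220 − 0.3125·(3136/9) = 1000/9 and Ps = 31 + 0.25·(3136/9) = 1063/9.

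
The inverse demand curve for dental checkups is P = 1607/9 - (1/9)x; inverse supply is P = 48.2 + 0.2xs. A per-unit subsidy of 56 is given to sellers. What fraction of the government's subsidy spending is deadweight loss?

DWL / government spending = 90/599

Pre-subsidy: 1607/9 - (1/9)x = 48.2 + 0.2x gives x* = 419 and P* = 132.
With the subsidy, sellers receive Ps = Pb + 56 for each unit, where Pb is the price buyers pay.
On the curves, Pb = 1607/9 - (1/9)x and Ps = 48.2 + 0.2x; the wedge Ps − Pb = 56 gives 48.2 + 0.2x − (1607/9 - (1/9)x) = 56, so x' = 599.
Then Pb = 1607/9 − (1/9)·599 = 112 and Ps = 48.2 + 0.2·599 = 168.
ΔCS = ½(419 + 599)(132 − 112) = 10180; ΔPS = ½(419 + 599)(168 − 132) = 18324.
Government spending = 56 × 599 = 33544.
DWL = ½ × 56 × (599 − 419) = 5040; fraction = 5040 / 33544 = 90/599.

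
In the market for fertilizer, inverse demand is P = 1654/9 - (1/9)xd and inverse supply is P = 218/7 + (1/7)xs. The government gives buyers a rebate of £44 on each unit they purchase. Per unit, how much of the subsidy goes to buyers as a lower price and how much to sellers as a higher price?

Buyers gain £19.25 per unit; sellers gain £24.75 per unit

Pre-subsidy: 1654/9 - (1/9)x = 218/7 + (1/7)x gives x* = 601 and P* = 117.
With the rebate, buyers effectively pay Pb = Ps − 44, where Ps is the price sellers receive.
On the curves, Pb = 1654/9 - (1/9)x and Ps = 218/7 + (1/7)x; the wedge Ps − Pb = 44 gives 218/7 + (1/7)x − (1654/9 - (1/9)x) = 44, so x' = 774.25.
Then Pb = 1654/9 − (1/9)·774.25 = 97.75 and Ps = 218/7 + (1/7)·774.25 = 141.75.
Buyers' price falls by P* − Pb = 117 − 97.75 = 19.25; sellers' price rises by Ps − P* = 141.75 − 117 = 24.75.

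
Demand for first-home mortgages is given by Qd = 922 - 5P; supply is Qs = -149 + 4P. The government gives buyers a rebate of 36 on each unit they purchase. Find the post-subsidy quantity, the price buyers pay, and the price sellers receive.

Q' = 407; buyers pay 103; sellers receive 139

Pre-subsidy: 922 - 5P = -149 + 4P gives P* = 119, Q* = 327.
With the rebate, buyers effectively pay Pb = Ps − 36, where Ps is the price sellers receive.
Demand in terms of Ps becomes Qd = 922 − 5(Ps − 36) = 1102 - 5Ps. Setting this equal to supply: 1102 - 5Ps = -149 + 4Ps, so Ps = 139.
Buyers pay Pb = 139 − 36 = 103; Q' = -149 + 4·139 = 407.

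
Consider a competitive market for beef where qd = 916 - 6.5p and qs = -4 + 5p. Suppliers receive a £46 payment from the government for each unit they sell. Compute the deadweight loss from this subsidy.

Pre-subsidy: 916 - 6.5p = -4 + 5p gives p* = 80, q* = 396.
With the subsidy, sellers receive ps = pb + 46 for each unit, where pb is the price buyers pay.
Supply in terms of pb becomes qs = -4 + 5(pb + 46) = 226 + 5pb. Setting this equal to demand: 916 - 6.5pb = 226 + 5pb, so pb = 60.
Sellers receive ps = 60 + 46 = 106; q' = 916 − 6.5·60 = 526.
The subsidy expands output by 526 − 396 = 130 past the efficient level; on those units the gap between marginal cost and willingness to pay runs from 0 up to 46.
DWL = ½ × 46 × 130 = 2990.

Deadweight loss = £2990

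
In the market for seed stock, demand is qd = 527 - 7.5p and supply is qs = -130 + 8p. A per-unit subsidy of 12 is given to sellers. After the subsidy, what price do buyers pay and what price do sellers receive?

Buyers pay 1122/31; sellers receive 1494/31

Pre-subsidy: 527 - 7.5p = -130 + 8p gives p* = 1314/31, q* = 6482/31.
With the subsidy, sellers receive ps = pb + 12 for each unit, where pb is the price buyers pay.
Supply in terms of pb becomes qs = -130 + 8(pb + 12) = -34 + 8pb. Setting this equal to demand: 527 - 7.5pb = -34 + 8pb, so pb = 1122/31.
Sellers receive ps = 1122/31 + 12 = 1494/31; q' = 527 − 7.5·(1122/31) = 7922/31.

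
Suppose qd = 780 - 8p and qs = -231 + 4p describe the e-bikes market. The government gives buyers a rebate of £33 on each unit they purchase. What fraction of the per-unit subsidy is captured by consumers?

Pre-subsidy: 780 - 8p = -231 + 4p gives p* = 84.25, q* = 106.
With the rebate, buyers effectively pay pb = ps − 33, where ps is the price sellers receive.
Demand in terms of ps becomes qd = 780 − 8(ps − 33) = 1044 - 8ps. Setting this equal to supply: 1044 - 8ps = -231 + 4ps, so ps = 106.25.
Buyers pay pb = 106.25 − 33 = 73.25; q' = -231 + 4·106.25 = 194.
Buyers' price falls by p* − pb = 84.25 − 73.25 = 11; sellers' price rises by ps − p* = 106.25 − 84.25 = 22.
So consumers capture 11/33 = 1/3 of each unit of subsidy.

Consumer share = 1/3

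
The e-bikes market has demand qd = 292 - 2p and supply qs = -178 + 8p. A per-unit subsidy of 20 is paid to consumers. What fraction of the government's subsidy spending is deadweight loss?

Pre-subsidy: 292 - 2p = -178 + 8p gives p* = 47, q* = 198.
With the rebate, buyers effectively pay pb = ps − 20, where ps is the price sellers receive.
Demand in terms of ps becomes qd = 292 − 2(ps − 20) = 332 - 2ps. Setting this equal to supply: 332 - 2ps = -178 + 8ps, so ps = 51.
Buyers pay pb = 51 − 20 = 31; q' = -178 + 8·51 = 230.
ΔCS = ½(198 + 230)(47 − 31) = 3424; ΔPS = ½(198 + 230)(51 − 47) = 856.
Government spending = 20 × 230 = 4600.
DWL = ½ × 20 × (230 − 198) = 320; fraction = 320 / 4600 = 8/115.

DWL / government spending = 8/115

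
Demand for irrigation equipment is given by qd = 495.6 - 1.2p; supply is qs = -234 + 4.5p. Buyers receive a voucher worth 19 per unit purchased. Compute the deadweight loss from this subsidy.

Deadweight loss = 171

Pre-subsidy: 495.6 - 1.2p = -234 + 4.5p gives p* = 128, q* = 342.
With the rebate, buyers effectively pay pb = ps − 19, where ps is the price sellers receive.
Demand in terms of ps becomes qd = 495.6 − 1.2(ps − 19) = 518.4 - 1.2ps. Setting this equal to supply: 518.4 - 1.2ps = -234 + 4.5ps, so ps = 132.
Buyers pay pb = 132 − 19 = 113; q' = -234 + 4.5·132 = 360.
The subsidy expands output by 360 − 342 = 18 past the efficient level; on those units the gap between marginal cost and willingness to pay runs from 0 up to 19.
DWL = ½ × 19 × 18 = 171.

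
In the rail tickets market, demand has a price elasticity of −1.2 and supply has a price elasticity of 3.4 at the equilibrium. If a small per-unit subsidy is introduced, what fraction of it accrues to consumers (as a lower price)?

For a small subsidy around the equilibrium, the benefit split depends on the relative slopes, which at a point are proportional to the elasticities.
Buyer share = εs/(εs + |εd|) = 3.4/(3.4 + 1.2) = 17/23; seller share = |εd|/(εs + |εd|) = 6/23.

Consumer share = 17/23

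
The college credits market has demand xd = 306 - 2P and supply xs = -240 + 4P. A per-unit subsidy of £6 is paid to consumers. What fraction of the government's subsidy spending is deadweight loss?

DWL / government spending = 1/33

Pre-subsidy: 306 - 2P = -240 + 4P gives P* = 91, x* = 124.
With the rebate, buyers effectively pay Pb = Ps − 6, where Ps is the price sellers receive.
Demand in terms of Ps becomes xd = 306 − 2(Ps − 6) = 318 - 2Ps. Setting this equal to supply: 318 - 2Ps = -240 + 4Ps, so Ps = 93.
Buyers pay Pb = 93 − 6 = 87; x' = -240 + 4·93 = 132.
ΔCS = ½(124 + 132)(91 − 87) = 512; ΔPS = ½(124 + 132)(93 − 91) = 256.
Government spending = 6 × 132 = 792.
DWL = ½ × 6 × (132 − 124) = 24; fraction = 24 / 792 = 1/33.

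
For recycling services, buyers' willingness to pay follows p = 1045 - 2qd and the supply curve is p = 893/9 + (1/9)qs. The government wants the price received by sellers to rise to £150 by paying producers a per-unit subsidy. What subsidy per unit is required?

At a seller price of 150, quantity supplied is -893 + 9·150 = 457.
Buyers absorb 457 only when they pay pb = 1045 − 2·457 = 131.
s = ps − pb = 150 − 131 = 19.

Required subsidy s = £19 per unit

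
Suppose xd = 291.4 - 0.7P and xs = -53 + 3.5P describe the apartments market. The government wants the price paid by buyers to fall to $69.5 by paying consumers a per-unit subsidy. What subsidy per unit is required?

Required subsidy s = $15 per unit

At a buyer price of 69.5, quantity demanded is 291.4 − 0.7·69.5 = 242.75.
Sellers supply 242.75 only when they receive Ps with -53 + 3.5·Ps = 242.75, i.e. Ps = 84.5.
s = Ps − Pb = 84.5 − 69.5 = 15.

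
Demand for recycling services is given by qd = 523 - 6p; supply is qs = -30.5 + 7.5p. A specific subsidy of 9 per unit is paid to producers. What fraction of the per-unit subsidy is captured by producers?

Producer share = 4/9

Pre-subsidy: 523 - 6p = -30.5 + 7.5p gives p* = 41, q* = 277.
With the subsidy, sellers receive ps = pb + 9 for each unit, where pb is the price buyers pay.
Supply in terms of pb becomes qs = -30.5 + 7.5(pb + 9) = 37 + 7.5pb. Setting this equal to demand: 523 - 6pb = 37 + 7.5pb, so pb = 36.
Sellers receive ps = 36 + 9 = 45; q' = 523 − 6·36 = 307.
Buyers' price falls by p* − pb = 41 − 36 = 5; sellers' price rises by ps − p* = 45 − 41 = 4.
So producers capture 4/9 = 4/9 of each unit of subsidy.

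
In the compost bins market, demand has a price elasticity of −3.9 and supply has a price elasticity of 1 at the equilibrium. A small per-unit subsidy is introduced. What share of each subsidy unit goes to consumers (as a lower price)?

Consumer share = 10/49

For a small subsidy around the equilibrium, the benefit split depends on the relative slopes, which at a point are proportional to the elasticities.
Buyer share = εs/(εs + |εd|) = 1/(1 + 3.9) = 10/49; seller share = |εd|/(εs + |εd|) = 39/49.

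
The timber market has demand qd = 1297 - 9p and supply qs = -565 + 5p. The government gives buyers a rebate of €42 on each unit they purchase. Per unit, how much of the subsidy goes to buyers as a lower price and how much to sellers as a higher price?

Buyers gain €15 per unit; sellers gain €27 per unit

Pre-subsidy: 1297 - 9p = -565 + 5p gives p* = 133, q* = 100.
With the rebate, buyers effectively pay pb = ps − 42, where ps is the price sellers receive.
Demand in terms of ps becomes qd = 1297 − 9(ps − 42) = 1675 - 9ps. Setting this equal to supply: 1675 - 9ps = -565 + 5ps, so ps = 160.
Buyers pay pb = 160 − 42 = 118; q' = -565 + 5·160 = 235.
Buyers' price falls by p* − pb = 133 − 118 = 15; sellers' price rises by ps − p* = 160 − 133 = 27.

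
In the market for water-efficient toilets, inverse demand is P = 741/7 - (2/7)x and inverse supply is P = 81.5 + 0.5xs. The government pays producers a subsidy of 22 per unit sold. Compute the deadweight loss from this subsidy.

Pre-subsidy: 741/7 - (2/7)x = 81.5 + 0.5x gives x* = 31 and P* = 97.
With the subsidy, sellers receive Ps = Pb + 22 for each unit, where Pb is the price buyers pay.
On the curves, Pb = 741/7 - (2/7)x and Ps = 81.5 + 0.5x; the wedge Ps − Pb = 22 gives 81.5 + 0.5x − (741/7 - (2/7)x) = 22, so x' = 59.
Then Pb = 741/7 − (2/7)·59 = 89 and Ps = 81.5 + 0.5·59 = 111.
The subsidy expands output by 59 − 31 = 28 past the efficient level; on those units the gap between marginal cost and willingness to pay runs from 0 up to 22.
DWL = ½ × 22 × 28 = 308.

Deadweight loss = 308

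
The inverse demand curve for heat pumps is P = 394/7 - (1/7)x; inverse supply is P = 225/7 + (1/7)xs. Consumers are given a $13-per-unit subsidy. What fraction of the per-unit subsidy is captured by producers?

Producer share = 0.5

Pre-subsidy: 394/7 - (1/7)x = 225/7 + (1/7)x gives x* = 84.5 and P* = 619/14.
With the rebate, buyers effectively pay Pb = Ps − 13, where Ps is the price sellers receive.
On the curves, Pb = 394/7 - (1/7)x and Ps = 225/7 + (1/7)x; the wedge Ps − Pb = 13 gives 225/7 + (1/7)x − (394/7 - (1/7)x) = 13, so x' = 130.
Then Pb = 394/7 − (1/7)·130 = 264/7 and Ps = 225/7 + (1/7)·130 = 355/7.
Buyers' price falls by P* − Pb = 619/14 − 264/7 = 6.5; sellers' price rises by Ps − P* = 355/7 − 619/14 = 6.5.
So producers capture 6.5/13 = 0.5 of each unit of subsidy.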